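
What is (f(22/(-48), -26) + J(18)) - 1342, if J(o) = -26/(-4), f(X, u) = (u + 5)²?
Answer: -1789/2 ≈ -894.50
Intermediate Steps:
f(X, u) = (5 + u)²
J(o) = 13/2 (J(o) = -26*(-¼) = 13/2)
(f(22/(-48), -26) + J(18)) - 1342 = ((5 - 26)² + 13/2) - 1342 = ((-21)² + 13/2) - 1342 = (441 + 13/2) - 1342 = 895/2 - 1342 = -1789/2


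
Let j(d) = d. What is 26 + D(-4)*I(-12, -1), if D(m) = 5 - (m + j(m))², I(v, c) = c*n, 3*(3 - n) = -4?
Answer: 845/3 ≈ 281.67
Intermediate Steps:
n = 13/3 (n = 3 - ⅓*(-4) = 3 + 4/3 = 13/3 ≈ 4.3333)
I(v, c) = 13*c/3 (I(v, c) = c*(13/3) = 13*c/3)
D(m) = 5 - 4*m² (D(m) = 5 - (m + m)² = 5 - (2*m)² = 5 - 4*m²)
26 + D(-4)*I(-12, -1) = 26 + (5 - 4*(-4)²)*((13/3)*(-1)) = 26 + (5 - 4*16)*(-13/3) = 26 + (5 - 64)*(-13/3) = 26 - 59*(-13/3) = 26 + 767/3 = 845/3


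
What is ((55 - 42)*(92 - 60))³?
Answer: 71991296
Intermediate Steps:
((55 - 42)*(92 - 60))³ = (13*32)³ = 416³ = 71991296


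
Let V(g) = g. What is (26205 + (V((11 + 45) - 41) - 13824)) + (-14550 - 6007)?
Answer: -8161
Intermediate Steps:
(26205 + (V((11 + 45) - 41) - 13824)) + (-14550 - 6007) = (26205 + (((11 + 45) - 41) - 13824)) + (-14550 - 6007) = (26205 + ((56 - 41) - 13824)) - 20557 = (26205 + (15 - 13824)) - 20557 = (26205 - 13809) - 20557 = 12396 - 20557 = -8161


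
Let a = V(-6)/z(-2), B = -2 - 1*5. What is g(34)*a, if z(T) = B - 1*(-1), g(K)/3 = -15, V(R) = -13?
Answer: -195/2 ≈ -97.500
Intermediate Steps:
B = -7 (B = -2 - 5 = -7)
g(K) = -45 (g(K) = 3*(-15) = -45)
z(T) = -6 (z(T) = -7 - 1*(-1) = -7 + 1 = -6)
a = 13/6 (a = -13/(-6) = -13*(-⅙) = 13/6 ≈ 2.1667)
g(34)*a = -45*13/6 = -195/2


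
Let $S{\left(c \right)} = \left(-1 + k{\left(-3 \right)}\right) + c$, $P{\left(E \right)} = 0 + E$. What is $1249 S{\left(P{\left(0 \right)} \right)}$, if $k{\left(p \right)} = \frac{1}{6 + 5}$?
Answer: $- \frac{12490}{11} \approx -1135.5$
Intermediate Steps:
$k{\left(p \right)} = \frac{1}{11}$
$P{\left(E \right)} = E$
$S{\left(c \right)} = - \frac{10}{11} + c$ ($S{\left(c \right)} = \left(-1 + \frac{1}{11}\right) + c = - \frac{10}{11} + c$)
$1249 S{\left(P{\left(0 \right)} \right)} = 1249 \left(- \frac{10}{11} + 0\right) = 1249 \left(- \frac{10}{11}\right) = - \frac{12490}{11}$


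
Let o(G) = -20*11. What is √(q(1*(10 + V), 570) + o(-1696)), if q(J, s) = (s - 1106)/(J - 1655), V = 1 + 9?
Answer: 2*I*√146808285/1635 ≈ 14.821*I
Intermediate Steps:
V = 10
o(G) = -220
q(J, s) = (-1106 + s)/(-1655 + J)
√(q(1*(10 + V), 570) + o(-1696)) = √((-1106 + 570)/(-1655 + 1*(10 + 10)) - 220) = √(-536/(-1655 + 1*20) - 220) = √(-536/(-1655 + 20) - 220) = √(-536/(-1635) - 220) = √(-1/1635*(-536) - 220) = √(536/1635 - 220) = √(-359164/1635) = 2*I*√146808285/1635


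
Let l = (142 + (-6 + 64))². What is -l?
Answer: -40000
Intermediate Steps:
l = 40000 (l = (142 + 58)² = 200² = 40000)
-l = -1*40000 = -40000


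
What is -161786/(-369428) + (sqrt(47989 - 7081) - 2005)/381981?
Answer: 30529237463/70557238434 + 2*sqrt(10227)/381981 ≈ 0.43322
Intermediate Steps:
-161786/(-369428) + (sqrt(47989 - 7081) - 2005)/381981 = -161786*(-1/369428) + (sqrt(40908) - 2005)*(1/381981) = 80893/184714 + (2*sqrt(10227) - 2005)*(1/381981) = 80893/184714 + (-2005 + 2*sqrt(10227))*(1/381981) = 80893/184714 + (-2005/381981 + 2*sqrt(10227)/381981) = 30529237463/70557238434 + 2*sqrt(10227)/381981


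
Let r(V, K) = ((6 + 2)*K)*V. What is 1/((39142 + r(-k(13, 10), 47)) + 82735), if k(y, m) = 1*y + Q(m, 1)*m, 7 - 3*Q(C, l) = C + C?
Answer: 3/399847 ≈ 7.5029e-6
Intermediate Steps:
Q(C, l) = 7/3 - 2*C/3 (Q(C, l) = 7/3 - (C + C)/3 = 7/3 - 2*C/3)
k(y, m) = y + m*(7/3 - 2*m/3) (k(y, m) = 1*y + (7/3 - 2*m/3)*m = y + m*(7/3 - 2*m/3))
r(V, K) = 8*K*V (r(V, K) = (8*K)*V = 8*K*V)
1/((39142 + r(-k(13, 10), 47)) + 82735) = 1/((39142 + 8*47*(-(13 - ⅓*10*(-7 + 2*10)))) + 82735) = 1/((39142 + 8*47*(-(13 - ⅓*10*(-7 + 20)))) + 82735) = 1/((39142 + 8*47*(-(13 - ⅓*10*13))) + 82735) = 1/((39142 + 8*47*(-(13 - 130/3))) + 82735) = 1/((39142 + 8*47*(-1*(-91/3))) + 82735) = 1/((39142 + 8*47*(91/3)) + 82735) = 1/((39142 + 34216/3) + 82735) = 1/(151642/3 + 82735) = 1/(399847/3) = 3/399847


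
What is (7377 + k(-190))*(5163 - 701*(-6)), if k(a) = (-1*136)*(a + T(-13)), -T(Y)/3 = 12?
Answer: 357080697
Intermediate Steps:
T(Y) = -36 (T(Y) = -3*12 = -36)
k(a) = 4896 - 136*a (k(a) = (-1*136)*(a - 36) = -136*(-36 + a) = 4896 - 136*a)
(7377 + k(-190))*(5163 - 701*(-6)) = (7377 + (4896 - 136*(-190)))*(5163 - 701*(-6)) = (7377 + (4896 + 25840))*(5163 + 4206) = (7377 + 30736)*9369 = 38113*9369 = 357080697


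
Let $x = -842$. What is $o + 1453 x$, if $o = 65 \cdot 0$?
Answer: $-1223426$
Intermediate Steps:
$o = 0$
$o + 1453 x = 0 + 1453 \left(-842\right) = 0 - 1223426 = -1223426$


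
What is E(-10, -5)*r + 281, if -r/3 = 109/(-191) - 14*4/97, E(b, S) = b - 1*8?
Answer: 4057561/18527 ≈ 219.01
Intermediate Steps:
E(b, S) = -8 + b (E(b, S) = b - 8 = -8 + b)
r = 63807/18527 (r = -3*(109/(-191) - 14*4/97) = -3*(109*(-1/191) - 56*1/97) = -3*(-109/191 - 56/97) = -3*(-21269/18527) = 63807/18527 ≈ 3.4440)
E(-10, -5)*r + 281 = (-8 - 10)*(63807/18527) + 281 = -18*63807/18527 + 281 = -1148526/18527 + 281 = 4057561/18527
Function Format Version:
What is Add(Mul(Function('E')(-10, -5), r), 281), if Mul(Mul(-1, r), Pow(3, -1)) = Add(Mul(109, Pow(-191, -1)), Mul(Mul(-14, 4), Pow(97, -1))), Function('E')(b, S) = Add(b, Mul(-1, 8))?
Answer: Rational(4057561, 18527) ≈ 219.01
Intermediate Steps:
Function('E')(b, S) = Add(-8, b) (Function('E')(b, S) = Add(b, -8) = Add(-8, b))
r = Rational(63807, 18527) (r = Mul(-3, Add(Mul(109, Pow(-191, -1)), Mul(Mul(-14, 4), Pow(97, -1)))) = Mul(-3, Add(Mul(109, Rational(-1, 191)), Mul(-56, Rational(1, 97)))) = Mul(-3, Add(Rational(-109, 191), Rational(-56, 97))) = Mul(-3, Rational(-21269, 18527)) = Rational(63807, 18527) ≈ 3.4440)
Add(Mul(Function('E')(-10, -5), r), 281) = Add(Mul(Add(-8, -10), Rational(63807, 18527)), 281) = Add(Mul(-18, Rational(63807, 18527)), 281) = Add(Rational(-1148526, 18527), 281) = Rational(4057561, 18527)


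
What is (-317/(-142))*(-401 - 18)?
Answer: -132823/142 ≈ -935.37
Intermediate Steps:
(-317/(-142))*(-401 - 18) = -317*(-1/142)*(-419) = (317/142)*(-419) = -132823/142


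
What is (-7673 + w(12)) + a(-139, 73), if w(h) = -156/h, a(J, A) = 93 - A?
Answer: -7666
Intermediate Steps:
(-7673 + w(12)) + a(-139, 73) = (-7673 - 156/12) + (93 - 1*73) = (-7673 - 156*1/12) + (93 - 73) = (-7673 - 13) + 20 = -7686 + 20 = -7666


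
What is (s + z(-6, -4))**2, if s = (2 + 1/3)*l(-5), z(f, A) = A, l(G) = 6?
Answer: 100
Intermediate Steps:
s = 14 (s = (2 + 1/3)*6 = (7/3)*6 = 14)
(s + z(-6, -4))**2 = (14 - 4)**2 = 10**2 = 100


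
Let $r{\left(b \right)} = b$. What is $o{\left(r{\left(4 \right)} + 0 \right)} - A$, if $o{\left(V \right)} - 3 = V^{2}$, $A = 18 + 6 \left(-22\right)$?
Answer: $133$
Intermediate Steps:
$A = -114$ ($A = 18 - 132 = -114$)
$o{\left(V \right)} = 3 + V^{2}$
$o{\left(r{\left(4 \right)} + 0 \right)} - A = \left(3 + \left(4 + 0\right)^{2}\right) - -114 = \left(3 + 4^{2}\right) + 114 = \left(3 + 16\right) + 114 = 19 + 114 = 133$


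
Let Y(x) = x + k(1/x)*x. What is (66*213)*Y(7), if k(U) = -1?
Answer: 0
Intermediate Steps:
Y(x) = 0 (Y(x) = x - x = 0)
(66*213)*Y(7) = (66*213)*0 = 14058*0 = 0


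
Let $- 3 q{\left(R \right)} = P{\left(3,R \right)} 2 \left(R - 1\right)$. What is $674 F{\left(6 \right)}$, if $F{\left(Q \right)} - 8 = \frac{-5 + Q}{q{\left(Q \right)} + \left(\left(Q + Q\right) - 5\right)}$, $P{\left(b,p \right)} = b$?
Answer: $\frac{15502}{3} \approx 5167.3$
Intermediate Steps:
$q{\left(R \right)} = 2 - 2 R$ ($q{\left(R \right)} = - \frac{3 \cdot 2 \left(R - 1\right)}{3} = - \frac{3 \cdot 2 \left(-1 + R\right)}{3} = - \frac{3 \left(-2 + 2 R\right)}{3} = - \frac{-6 + 6 R}{3} = 2 - 2 R$)
$F{\left(Q \right)} = \frac{29}{3} - \frac{Q}{3}$ ($F{\left(Q \right)} = 8 + \frac{-5 + Q}{\left(2 - 2 Q\right) + \left(\left(Q + Q\right) - 5\right)} = 8 + \frac{-5 + Q}{\left(2 - 2 Q\right) + \left(2 Q - 5\right)} = 8 + \frac{-5 + Q}{\left(2 - 2 Q\right) + \left(-5 + 2 Q\right)} = 8 + \frac{-5 + Q}{-3} = 8 + \left(-5 + Q\right) \left(- \frac{1}{3}\right) = 8 - \left(- \frac{5}{3} + \frac{Q}{3}\right) = \frac{29}{3} - \frac{Q}{3}$)
$674 F{\left(6 \right)} = 674 \left(\frac{29}{3} - 2\right) = 674 \cdot \frac{23}{3} = \frac{15502}{3}$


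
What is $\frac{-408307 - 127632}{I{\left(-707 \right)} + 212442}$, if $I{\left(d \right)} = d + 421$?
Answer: $- \frac{535939}{212156} \approx -2.5262$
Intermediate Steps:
$I{\left(d \right)} = 421 + d$
$\frac{-408307 - 127632}{I{\left(-707 \right)} + 212442} = \frac{-408307 - 127632}{\left(421 - 707\right) + 212442} = - \frac{535939}{-286 + 212442} = - \frac{535939}{212156}$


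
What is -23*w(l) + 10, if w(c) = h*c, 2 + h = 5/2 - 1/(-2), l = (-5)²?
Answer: -565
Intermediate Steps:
l = 25
h = 1 (h = -2 + (5/2 - 1/(-2)) = -2 + (5*(½) - 1*(-½)) = -2 + (5/2 + ½) = -2 + 3 = 1)
w(c) = c (w(c) = 1*c = c)
-23*w(l) + 10 = -23*25 + 10 = -575 + 10 = -565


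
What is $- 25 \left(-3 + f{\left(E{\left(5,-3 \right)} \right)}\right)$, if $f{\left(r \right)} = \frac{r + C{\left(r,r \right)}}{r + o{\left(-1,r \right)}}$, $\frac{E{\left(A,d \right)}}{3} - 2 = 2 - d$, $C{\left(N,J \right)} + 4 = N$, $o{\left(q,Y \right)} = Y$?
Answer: $\frac{1100}{21} \approx 52.381$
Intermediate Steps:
$C{\left(N,J \right)} = -4 + N$
$E{\left(A,d \right)} = 12 - 3 d$ ($E{\left(A,d \right)} = 6 + 3 \left(2 - d\right) = 6 - \left(-6 + 3 d\right) = 12 - 3 d$)
$f{\left(r \right)} = \frac{-4 + 2 r}{2 r}$ ($f{\left(r \right)} = \frac{r + \left(-4 + r\right)}{r + r} = \frac{-4 + 2 r}{2 r}$)
$- 25 \left(-3 + f{\left(E{\left(5,-3 \right)} \right)}\right) = - 25 \left(-3 + \frac{-2 + \left(12 - -9\right)}{12 - -9}\right) = - 25 \left(-3 + \frac{-2 + \left(12 + 9\right)}{12 + 9}\right) = - 25 \left(-3 + \frac{-2 + 21}{21}\right) = - 25 \left(-3 + \frac{1}{21} \cdot 19\right) = - 25 \left(-3 + \frac{19}{21}\right) = \left(-25\right) \left(- \frac{44}{21}\right) = \frac{1100}{21}$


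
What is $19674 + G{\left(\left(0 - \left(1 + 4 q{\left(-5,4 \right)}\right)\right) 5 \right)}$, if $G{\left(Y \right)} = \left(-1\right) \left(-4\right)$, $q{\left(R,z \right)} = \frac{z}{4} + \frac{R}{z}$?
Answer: $19678$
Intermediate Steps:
$q{\left(R,z \right)} = \frac{z}{4} + \frac{R}{z}$ ($q{\left(R,z \right)} = z \frac{1}{4} + \frac{R}{z} = \frac{z}{4} + \frac{R}{z}$)
$G{\left(Y \right)} = 4$
$19674 + G{\left(\left(0 - \left(1 + 4 q{\left(-5,4 \right)}\right)\right) 5 \right)} = 19674 + 4 = 19678$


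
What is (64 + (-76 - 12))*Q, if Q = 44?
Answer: -1056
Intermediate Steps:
(64 + (-76 - 12))*Q = (64 + (-76 - 12))*44 = (64 - 88)*44 = -24*44 = -1056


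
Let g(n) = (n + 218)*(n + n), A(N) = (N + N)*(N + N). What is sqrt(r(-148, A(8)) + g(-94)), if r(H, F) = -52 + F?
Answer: 2*I*sqrt(5777) ≈ 152.01*I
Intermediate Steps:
A(N) = 4*N**2 (A(N) = (2*N)*(2*N) = 4*N**2)
g(n) = 2*n*(218 + n) (g(n) = (218 + n)*(2*n) = 2*n*(218 + n))
sqrt(r(-148, A(8)) + g(-94)) = sqrt((-52 + 4*8**2) + 2*(-94)*(218 - 94)) = sqrt((-52 + 4*64) + 2*(-94)*124) = sqrt((-52 + 256) - 23312) = sqrt(204 - 23312) = sqrt(-23108) = 2*I*sqrt(5777)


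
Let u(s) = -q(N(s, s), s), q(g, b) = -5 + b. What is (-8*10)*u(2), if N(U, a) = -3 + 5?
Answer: -240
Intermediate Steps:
N(U, a) = 2
u(s) = 5 - s (u(s) = -(-5 + s) = 5 - s)
(-8*10)*u(2) = (-8*10)*(5 - 1*2) = -80*(5 - 2) = -80*3 = -240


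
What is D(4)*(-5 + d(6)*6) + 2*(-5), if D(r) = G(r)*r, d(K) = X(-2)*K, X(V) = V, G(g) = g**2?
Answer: -4938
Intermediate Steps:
d(K) = -2*K
D(r) = r**3 (D(r) = r**2*r = r**3)
D(4)*(-5 + d(6)*6) + 2*(-5) = 4**3*(-5 - 2*6*6) + 2*(-5) = 64*(-5 - 12*6) - 10 = 64*(-5 - 72) - 10 = 64*(-77) - 10 = -4928 - 10 = -4938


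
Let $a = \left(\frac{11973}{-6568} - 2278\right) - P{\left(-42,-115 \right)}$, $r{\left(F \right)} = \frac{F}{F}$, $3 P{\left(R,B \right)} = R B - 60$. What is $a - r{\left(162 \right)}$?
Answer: $- \frac{25423565}{6568} \approx -3870.8$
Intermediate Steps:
$P{\left(R,B \right)} = -20 + \frac{B R}{3}$ ($P{\left(R,B \right)} = \frac{R B - 60}{3} = \frac{B R - 60}{3} = \frac{-60 + B R}{3} = -20 + \frac{B R}{3}$)
$r{\left(F \right)} = 1$
$a = - \frac{25416997}{6568}$ ($a = \left(\frac{11973}{-6568} - 2278\right) - \left(-20 + \frac{1}{3} \left(-115\right) \left(-42\right)\right) = \left(11973 \left(- \frac{1}{6568}\right) - 2278\right) - \left(-20 + 1610\right) = \left(- \frac{11973}{6568} - 2278\right) - 1590 = - \frac{14973877}{6568} - 1590 = - \frac{25416997}{6568} \approx -3869.8$)
$a - r{\left(162 \right)} = - \frac{25416997}{6568} - 1 = - \frac{25423565}{6568}$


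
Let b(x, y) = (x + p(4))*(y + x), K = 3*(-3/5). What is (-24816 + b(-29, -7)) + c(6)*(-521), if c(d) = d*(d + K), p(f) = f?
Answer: -185226/5 ≈ -37045.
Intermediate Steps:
K = -9/5 (K = 3*(-3*⅕) = 3*(-⅗) = -9/5 ≈ -1.8000)
c(d) = d*(-9/5 + d) (c(d) = d*(d - 9/5) = d*(-9/5 + d))
b(x, y) = (4 + x)*(x + y) (b(x, y) = (x + 4)*(y + x) = (4 + x)*(x + y))
(-24816 + b(-29, -7)) + c(6)*(-521) = (-24816 + ((-29)² + 4*(-29) + 4*(-7) - 29*(-7))) + ((⅕)*6*(-9 + 5*6))*(-521) = (-24816 + (841 - 116 - 28 + 203)) + ((⅕)*6*(-9 + 30))*(-521) = (-24816 + 900) + ((⅕)*6*21)*(-521) = -23916 + (126/5)*(-521) = -23916 - 65646/5 = -185226/5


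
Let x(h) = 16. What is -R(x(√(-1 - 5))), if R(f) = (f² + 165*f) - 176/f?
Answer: -2885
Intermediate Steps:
R(f) = f² - 176/f + 165*f
-R(x(√(-1 - 5))) = -(-176 + 16²*(165 + 16))/16 = -(-176 + 256*181)/16 = -(-176 + 46336)/16 = -46160/16 = -1*2885 = -2885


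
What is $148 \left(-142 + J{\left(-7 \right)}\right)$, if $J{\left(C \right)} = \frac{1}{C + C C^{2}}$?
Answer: $- \frac{3677874}{175} \approx -21016.0$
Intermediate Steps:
$J{\left(C \right)} = \frac{1}{C + C^{3}}$
$148 \left(-142 + J{\left(-7 \right)}\right) = 148 \left(-142 + \frac{1}{-7 + \left(-7\right)^{3}}\right) = 148 \left(-142 + \frac{1}{-7 - 343}\right) = 148 \left(-142 + \frac{1}{-350}\right) = 148 \left(-142 - \frac{1}{350}\right) = 148 \left(- \frac{49701}{350}\right) = - \frac{3677874}{175}$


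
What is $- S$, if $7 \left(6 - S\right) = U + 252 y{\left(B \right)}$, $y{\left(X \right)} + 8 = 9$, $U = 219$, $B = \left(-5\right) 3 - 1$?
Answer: $\frac{429}{7} \approx 61.286$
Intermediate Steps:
$B = -16$ ($B = -15 - 1 = -16$)
$y{\left(X \right)} = 1$ ($y{\left(X \right)} = -8 + 9 = 1$)
$S = - \frac{429}{7}$ ($S = 6 - \frac{219 + 252 \cdot 1}{7} = 6 - \frac{219 + 252}{7} = 6 - \frac{471}{7} = - \frac{429}{7} \approx -61.286$)
$- S = \left(-1\right) \left(- \frac{429}{7}\right) = \frac{429}{7}$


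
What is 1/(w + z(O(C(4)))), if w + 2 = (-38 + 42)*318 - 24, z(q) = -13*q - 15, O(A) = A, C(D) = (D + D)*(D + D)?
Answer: 1/399 ≈ 0.0025063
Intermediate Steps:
C(D) = 4*D**2 (C(D) = (2*D)*(2*D) = 4*D**2)
z(q) = -15 - 13*q
w = 1246 (w = -2 + ((-38 + 42)*318 - 24) = -2 + (4*318 - 24) = -2 + (1272 - 24) = -2 + 1248 = 1246)
1/(w + z(O(C(4)))) = 1/(1246 + (-15 - 52*4**2)) = 1/(1246 + (-15 - 52*16)) = 1/(1246 + (-15 - 13*64)) = 1/(1246 + (-15 - 832)) = 1/(1246 - 847) = 1/399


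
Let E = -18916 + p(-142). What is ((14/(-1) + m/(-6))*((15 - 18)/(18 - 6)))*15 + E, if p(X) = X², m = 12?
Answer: 1308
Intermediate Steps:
E = 1248 (E = -18916 + (-142)² = -18916 + 20164 = 1248)
((14/(-1) + m/(-6))*((15 - 18)/(18 - 6)))*15 + E = ((14/(-1) + 12/(-6))*((15 - 18)/(18 - 6)))*15 + 1248 = ((14*(-1) + 12*(-⅙))*(-3/12))*15 + 1248 = ((-14 - 2)*(-3*1/12))*15 + 1248 = -16*(-¼)*15 + 1248 = 4*15 + 1248 = 60 + 1248 = 1308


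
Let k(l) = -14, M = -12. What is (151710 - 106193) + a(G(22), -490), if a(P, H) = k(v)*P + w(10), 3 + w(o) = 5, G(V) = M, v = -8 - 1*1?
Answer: 45687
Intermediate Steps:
v = -9 (v = -8 - 1 = -9)
G(V) = -12
w(o) = 2 (w(o) = -3 + 5 = 2)
a(P, H) = 2 - 14*P (a(P, H) = -14*P + 2 = 2 - 14*P)
(151710 - 106193) + a(G(22), -490) = (151710 - 106193) + (2 - 14*(-12)) = 45517 + (2 + 168) = 45517 + 170 = 45687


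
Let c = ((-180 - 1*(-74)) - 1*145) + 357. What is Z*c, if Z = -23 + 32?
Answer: 954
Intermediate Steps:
Z = 9
c = 106 (c = ((-180 + 74) - 145) + 357 = (-106 - 145) + 357 = -251 + 357 = 106)
Z*c = 9*106 = 954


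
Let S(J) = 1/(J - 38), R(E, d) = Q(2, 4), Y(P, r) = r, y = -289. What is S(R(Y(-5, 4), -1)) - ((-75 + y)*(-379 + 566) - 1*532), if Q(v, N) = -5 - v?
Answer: 3086999/45 ≈ 68600.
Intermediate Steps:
R(E, d) = -7 (R(E, d) = -5 - 1*2 = -5 - 2 = -7)
S(J) = 1/(-38 + J)
S(R(Y(-5, 4), -1)) - ((-75 + y)*(-379 + 566) - 1*532) = 1/(-38 - 7) - ((-75 - 289)*(-379 + 566) - 1*532) = 1/(-45) - (-364*187 - 532) = -1/45 - (-68068 - 532) = -1/45 - 1*(-68600) = -1/45 + 68600 = 3086999/45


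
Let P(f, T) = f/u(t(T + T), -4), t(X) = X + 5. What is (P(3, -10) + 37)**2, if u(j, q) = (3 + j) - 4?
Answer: 346921/256 ≈ 1355.2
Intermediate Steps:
t(X) = 5 + X
u(j, q) = -1 + j
P(f, T) = f/(4 + 2*T) (P(f, T) = f/(-1 + (5 + (T + T))) = f/(-1 + (5 + 2*T)) = f/(4 + 2*T))
(P(3, -10) + 37)**2 = ((1/2)*3/(2 - 10) + 37)**2 = ((1/2)*3/(-8) + 37)**2 = ((1/2)*3*(-1/8) + 37)**2 = (-3/16 + 37)**2 = (589/16)**2 = 346921/256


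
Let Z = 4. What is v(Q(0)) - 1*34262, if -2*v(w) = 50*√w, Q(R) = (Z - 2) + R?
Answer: -34262 - 25*√2 ≈ -34297.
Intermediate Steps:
Q(R) = 2 + R (Q(R) = (4 - 2) + R = 2 + R)
v(w) = -25*√w
v(Q(0)) - 1*34262 = -25*√(2 + 0) - 1*34262 = -25*√2 - 34262 = -34262 - 25*√2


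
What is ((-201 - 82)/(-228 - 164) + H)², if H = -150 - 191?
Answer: 17792625321/153664 ≈ 1.1579e+5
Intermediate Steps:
H = -341
((-201 - 82)/(-228 - 164) + H)² = ((-201 - 82)/(-228 - 164) - 341)² = (-283/(-392) - 341)² = (-283*(-1/392) - 341)² = (283/392 - 341)² = (-133389/392)² = 17792625321/153664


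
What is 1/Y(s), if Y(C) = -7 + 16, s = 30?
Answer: 1/9 ≈ 0.11111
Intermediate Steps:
Y(C) = 9
1/Y(s) = 1/9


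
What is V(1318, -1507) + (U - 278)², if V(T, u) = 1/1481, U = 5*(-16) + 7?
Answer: 182460682/1481 ≈ 1.2320e+5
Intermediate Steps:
U = -73 (U = -80 + 7 = -73)
V(T, u) = 1/1481
V(1318, -1507) + (U - 278)² = 1/1481 + (-73 - 278)² = 1/1481 + (-351)² = 1/1481 + 123201 = 182460682/1481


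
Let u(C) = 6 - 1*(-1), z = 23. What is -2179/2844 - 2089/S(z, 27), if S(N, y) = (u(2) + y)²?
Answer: -1057505/410958 ≈ -2.5733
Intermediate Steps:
u(C) = 7 (u(C) = 6 + 1 = 7)
S(N, y) = (7 + y)²
-2179/2844 - 2089/S(z, 27) = -2179/2844 - 2089/(7 + 27)² = -2179*1/2844 - 2089/(34²) = -2179/2844 - 2089/1156 = -1057505/410958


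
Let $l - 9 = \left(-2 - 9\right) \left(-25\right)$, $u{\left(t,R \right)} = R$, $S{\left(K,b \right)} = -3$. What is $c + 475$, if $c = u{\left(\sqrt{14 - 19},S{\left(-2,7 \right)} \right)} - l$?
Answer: $188$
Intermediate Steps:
$l = 284$ ($l = 9 + \left(-2 - 9\right) \left(-25\right) = 9 - -275 = 9 + 275 = 284$)
$c = -287$ ($c = -3 - 284 = -287$)
$c + 475 = -287 + 475 = 188$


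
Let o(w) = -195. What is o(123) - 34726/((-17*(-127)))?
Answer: -455731/2159 ≈ -211.08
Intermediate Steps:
o(123) - 34726/((-17*(-127))) = -195 - 34726/((-17*(-127))) = -195 - 34726/2159 = -455731/2159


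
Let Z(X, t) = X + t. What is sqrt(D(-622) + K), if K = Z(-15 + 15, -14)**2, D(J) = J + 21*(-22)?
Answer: 2*I*sqrt(222) ≈ 29.799*I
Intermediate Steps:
D(J) = -462 + J (D(J) = J - 462 = -462 + J)
K = 196 (K = ((-15 + 15) - 14)**2 = (0 - 14)**2 = (-14)**2 = 196)
sqrt(D(-622) + K) = sqrt((-462 - 622) + 196) = sqrt(-1084 + 196) = sqrt(-888) = 2*I*sqrt(222)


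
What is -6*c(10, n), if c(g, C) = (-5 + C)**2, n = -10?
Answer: -1350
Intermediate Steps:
-6*c(10, n) = -6*(-5 - 10)**2 = -6*(-15)**2 = -6*225 = -1350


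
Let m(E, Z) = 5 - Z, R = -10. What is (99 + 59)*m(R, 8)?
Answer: -474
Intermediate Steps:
(99 + 59)*m(R, 8) = (99 + 59)*(5 - 1*8) = 158*(5 - 8) = 158*(-3) = -474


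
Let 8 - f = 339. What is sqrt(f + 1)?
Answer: I*sqrt(330) ≈ 18.166*I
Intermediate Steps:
f = -331 (f = 8 - 1*339 = 8 - 339 = -331)
sqrt(f + 1) = sqrt(-331 + 1) = sqrt(-330) = I*sqrt(330)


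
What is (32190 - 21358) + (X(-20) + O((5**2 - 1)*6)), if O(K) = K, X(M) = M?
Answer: 10956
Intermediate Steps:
(32190 - 21358) + (X(-20) + O((5**2 - 1)*6)) = (32190 - 21358) + (-20 + (5**2 - 1)*6) = 10832 + (-20 + (25 - 1)*6) = 10832 + (-20 + 24*6) = 10832 + (-20 + 144) = 10832 + 124 = 10956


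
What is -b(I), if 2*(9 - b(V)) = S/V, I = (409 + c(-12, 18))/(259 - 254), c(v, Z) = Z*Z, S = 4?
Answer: -6587/733 ≈ -8.9864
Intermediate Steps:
c(v, Z) = Z²
I = 733/5 (I = (409 + 18²)/(259 - 254) = (409 + 324)/5 = 733*(⅕) = 733/5 ≈ 146.60)
b(V) = 9 - 2/V
-b(I) = -(9 - 2/733/5) = -(9 - 2*5/733) = -(9 - 10/733) = -1*6587/733 = -6587/733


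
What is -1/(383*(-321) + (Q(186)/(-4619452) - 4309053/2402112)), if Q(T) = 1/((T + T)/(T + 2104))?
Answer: 85997418390336/10572934876619796517 ≈ 8.1337e-6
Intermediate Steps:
Q(T) = (2104 + T)/(2*T) (Q(T) = 1/((2*T)/(2104 + T)) = 1/(2*T/(2104 + T)) = (2104 + T)/(2*T))
-1/(383*(-321) + (Q(186)/(-4619452) - 4309053/2402112)) = -1/(383*(-321) + (((½)*(2104 + 186)/186)/(-4619452) - 4309053/2402112)) = -1/(-122943 + (((½)*(1/186)*2290)*(-1/4619452) - 4309053*1/2402112)) = -1/(-122943 + ((1145/186)*(-1/4619452) - 1436351/800704)) = -1/(-122943 + (-1145/859218072 - 1436351/800704)) = -1/(-122943 - 154267456717669/85997418390336) = -1/(-10572934876619796517/85997418390336) = -1*(-85997418390336/10572934876619796517) = 85997418390336/10572934876619796517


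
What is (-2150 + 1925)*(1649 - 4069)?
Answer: 544500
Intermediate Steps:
(-2150 + 1925)*(1649 - 4069) = -225*(-2420) = 544500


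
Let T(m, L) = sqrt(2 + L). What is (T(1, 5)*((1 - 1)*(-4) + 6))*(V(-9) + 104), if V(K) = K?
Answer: 570*sqrt(7) ≈ 1508.1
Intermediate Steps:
(T(1, 5)*((1 - 1)*(-4) + 6))*(V(-9) + 104) = (sqrt(2 + 5)*((1 - 1)*(-4) + 6))*(-9 + 104) = (sqrt(7)*(0*(-4) + 6))*95 = (sqrt(7)*(0 + 6))*95 = (sqrt(7)*6)*95 = (6*sqrt(7))*95 = 570*sqrt(7)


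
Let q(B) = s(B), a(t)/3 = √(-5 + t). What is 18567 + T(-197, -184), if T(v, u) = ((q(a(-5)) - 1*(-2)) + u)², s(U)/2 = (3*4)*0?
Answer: 51691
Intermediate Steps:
s(U) = 0 (s(U) = 2*((3*4)*0) = 2*(12*0) = 2*0 = 0)
a(t) = 3*√(-5 + t)
q(B) = 0
T(v, u) = (2 + u)² (T(v, u) = ((0 - 1*(-2)) + u)² = ((0 + 2) + u)² = (2 + u)²)
18567 + T(-197, -184) = 18567 + (2 - 184)² = 18567 + (-182)² = 18567 + 33124 = 51691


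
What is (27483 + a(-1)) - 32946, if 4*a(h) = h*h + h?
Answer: -5463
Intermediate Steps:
a(h) = h/4 + h²/4 (a(h) = (h*h + h)/4 = (h² + h)/4 = (h + h²)/4 = h/4 + h²/4)
(27483 + a(-1)) - 32946 = (27483 + (¼)*(-1)*(1 - 1)) - 32946 = (27483 + (¼)*(-1)*0) - 32946 = (27483 + 0) - 32946 = 27483 - 32946 = -5463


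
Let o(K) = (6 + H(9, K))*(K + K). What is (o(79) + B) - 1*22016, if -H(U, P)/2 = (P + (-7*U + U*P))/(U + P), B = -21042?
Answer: -983853/22 ≈ -44721.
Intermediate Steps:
H(U, P) = -2*(P - 7*U + P*U)/(P + U) (H(U, P) = -2*(P + (-7*U + U*P))/(U + P) = -2*(P + (-7*U + P*U))/(P + U) = -2*(P - 7*U + P*U)/(P + U))
o(K) = 2*K*(6 + 2*(63 - 10*K)/(9 + K)) (o(K) = (6 + 2*(-K + 7*9 - 1*K*9)/(K + 9))*(K + K) = (6 + 2*(-K + 63 - 9*K)/(9 + K))*(2*K) = (6 + 2*(63 - 10*K)/(9 + K))*(2*K) = 2*K*(6 + 2*(63 - 10*K)/(9 + K)))
(o(79) + B) - 1*22016 = (4*79*(90 - 7*79)/(9 + 79) - 21042) - 1*22016 = (4*79*(90 - 553)/88 - 21042) - 22016 = (4*79*(1/88)*(-463) - 21042) - 22016 = (-36577/22 - 21042) - 22016 = -499501/22 - 22016 = -983853/22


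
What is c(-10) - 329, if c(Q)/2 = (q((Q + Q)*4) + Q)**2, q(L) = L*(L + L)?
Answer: 327167871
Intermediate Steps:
q(L) = 2*L**2 (q(L) = L*(2*L) = 2*L**2)
c(Q) = 2*(Q + 128*Q**2)**2 (c(Q) = 2*(2*((Q + Q)*4)**2 + Q)**2 = 2*(2*((2*Q)*4)**2 + Q)**2 = 2*(2*(8*Q)**2 + Q)**2 = 2*(2*(64*Q**2) + Q)**2 = 2*(128*Q**2 + Q)**2 = 2*(Q + 128*Q**2)**2)
c(-10) - 329 = 2*(-10)**2*(1 + 128*(-10))**2 - 329 = 2*100*(1 - 1280)**2 - 329 = 2*100*(-1279)**2 - 329 = 2*100*1635841 - 329 = 327168200 - 329 = 327167871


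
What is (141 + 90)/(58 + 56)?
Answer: 77/38 ≈ 2.0263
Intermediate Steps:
(141 + 90)/(58 + 56) = 231/114 = 231*(1/114) = 77/38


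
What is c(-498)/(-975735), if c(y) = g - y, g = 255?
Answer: -251/325245 ≈ -0.00077173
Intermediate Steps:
c(y) = 255 - y
c(-498)/(-975735) = (255 - 1*(-498))/(-975735) = (255 + 498)*(-1/975735) = 753*(-1/975735) = -251/325245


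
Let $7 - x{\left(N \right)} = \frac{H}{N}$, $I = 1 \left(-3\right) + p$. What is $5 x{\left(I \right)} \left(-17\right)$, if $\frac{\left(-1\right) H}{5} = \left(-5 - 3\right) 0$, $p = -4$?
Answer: $-595$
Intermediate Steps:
$I = -7$ ($I = 1 \left(-3\right) - 4 = -3 - 4 = -7$)
$H = 0$ ($H = - 5 \left(-5 - 3\right) 0 = - 5 \left(\left(-8\right) 0\right) = \left(-5\right) 0 = 0$)
$x{\left(N \right)} = 7$ ($x{\left(N \right)} = 7 - \frac{0}{N} = 7 - 0 = 7 + 0 = 7$)
$5 x{\left(I \right)} \left(-17\right) = 5 \cdot 7 \left(-17\right) = 35 \left(-17\right) = -595$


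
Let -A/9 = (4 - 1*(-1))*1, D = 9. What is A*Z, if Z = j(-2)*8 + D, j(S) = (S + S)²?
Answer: -6165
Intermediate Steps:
A = -45 (A = -9*(4 - 1*(-1)) = -9*(4 + 1) = -45 ≈ -45.000)
j(S) = 4*S² (j(S) = (2*S)² = 4*S²)
Z = 137 (Z = (4*(-2)²)*8 + 9 = (4*4)*8 + 9 = 16*8 + 9 = 128 + 9 = 137)
A*Z = -45*137 = -6165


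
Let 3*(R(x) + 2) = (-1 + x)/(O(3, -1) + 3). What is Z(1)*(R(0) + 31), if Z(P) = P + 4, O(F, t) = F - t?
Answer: 3040/21 ≈ 144.76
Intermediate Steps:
Z(P) = 4 + P
R(x) = -43/21 + x/21 (R(x) = -2 + ((-1 + x)/((3 - 1*(-1)) + 3))/3 = -2 + ((-1 + x)/((3 + 1) + 3))/3 = -2 + ((-1 + x)/(4 + 3))/3 = -2 + ((-1 + x)/7)/3 = -2 + ((-1 + x)*(⅐))/3 = -2 + (-⅐ + x/7)/3 = -2 + (-1/21 + x/21) = -43/21 + x/21)
Z(1)*(R(0) + 31) = (4 + 1)*((-43/21 + (1/21)*0) + 31) = 5*((-43/21 + 0) + 31) = 5*(-43/21 + 31) = 5*(608/21) = 3040/21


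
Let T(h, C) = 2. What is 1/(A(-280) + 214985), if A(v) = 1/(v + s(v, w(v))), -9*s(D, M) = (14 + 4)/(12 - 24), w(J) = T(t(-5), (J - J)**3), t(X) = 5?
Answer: 1679/360959809 ≈ 4.6515e-6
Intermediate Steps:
w(J) = 2
s(D, M) = 1/6 (s(D, M) = -(14 + 4)/(9*(12 - 24)) = -2/(-12) = -2*(-1)/12 = -1/9*(-3/2) = 1/6)
A(v) = 1/(1/6 + v) (A(v) = 1/(v + 1/6) = 1/(1/6 + v))
1/(A(-280) + 214985) = 1/(6/(1 + 6*(-280)) + 214985) = 1/(6/(1 - 1680) + 214985) = 1/(6/(-1679) + 214985) = 1/(6*(-1/1679) + 214985) = 1/(-6/1679 + 214985) = 1/(360959809/1679) = 1679/360959809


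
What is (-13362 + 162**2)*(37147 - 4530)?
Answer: 420172194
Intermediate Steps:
(-13362 + 162**2)*(37147 - 4530) = (-13362 + 26244)*32617 = 12882*32617 = 420172194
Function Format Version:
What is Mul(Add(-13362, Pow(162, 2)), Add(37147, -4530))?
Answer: 420172194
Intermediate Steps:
Mul(Add(-13362, Pow(162, 2)), Add(37147, -4530)) = Mul(Add(-13362, 26244), 32617) = Mul(12882, 32617) = 420172194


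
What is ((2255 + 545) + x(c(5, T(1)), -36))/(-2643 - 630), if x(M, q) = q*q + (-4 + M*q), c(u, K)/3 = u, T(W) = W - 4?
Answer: -1184/1091 ≈ -1.0852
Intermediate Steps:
T(W) = -4 + W
c(u, K) = 3*u
x(M, q) = -4 + q² + M*q (x(M, q) = q² + (-4 + M*q) = -4 + q² + M*q)
((2255 + 545) + x(c(5, T(1)), -36))/(-2643 - 630) = ((2255 + 545) + (-4 + (-36)² + (3*5)*(-36)))/(-2643 - 630) = (2800 + (-4 + 1296 + 15*(-36)))/(-3273) = (2800 + (-4 + 1296 - 540))*(-1/3273) = (2800 + 752)*(-1/3273) = 3552*(-1/3273) = -1184/1091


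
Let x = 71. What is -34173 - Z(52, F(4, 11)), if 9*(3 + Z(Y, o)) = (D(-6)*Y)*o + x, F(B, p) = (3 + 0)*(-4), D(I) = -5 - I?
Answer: -306977/9 ≈ -34109.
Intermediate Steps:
F(B, p) = -12 (F(B, p) = 3*(-4) = -12)
Z(Y, o) = 44/9 + Y*o/9 (Z(Y, o) = -3 + (((-5 - 1*(-6))*Y)*o + 71)/9 = -3 + (((-5 + 6)*Y)*o + 71)/9 = -3 + ((1*Y)*o + 71)/9 = -3 + (Y*o + 71)/9 = -3 + (71 + Y*o)/9 = -3 + (71/9 + Y*o/9) = 44/9 + Y*o/9)
-34173 - Z(52, F(4, 11)) = -34173 - (44/9 + (1/9)*52*(-12)) = -34173 - (44/9 - 208/3) = -34173 - 1*(-580/9) = -34173 + 580/9 = -306977/9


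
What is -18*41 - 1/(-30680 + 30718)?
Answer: -28045/38 ≈ -738.03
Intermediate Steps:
-18*41 - 1/(-30680 + 30718) = -738 - 1/38 = -28045/38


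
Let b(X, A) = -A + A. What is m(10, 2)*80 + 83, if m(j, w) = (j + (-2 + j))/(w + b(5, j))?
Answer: 803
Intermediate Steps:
b(X, A) = 0
m(j, w) = (-2 + 2*j)/w (m(j, w) = (j + (-2 + j))/(w + 0) = (-2 + 2*j)/w)
m(10, 2)*80 + 83 = (2*(-1 + 10)/2)*80 + 83 = (2*(½)*9)*80 + 83 = 9*80 + 83 = 720 + 83 = 803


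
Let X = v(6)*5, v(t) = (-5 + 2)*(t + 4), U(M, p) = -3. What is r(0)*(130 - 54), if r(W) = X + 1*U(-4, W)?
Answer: -11628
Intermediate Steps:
v(t) = -12 - 3*t (v(t) = -3*(4 + t) = -12 - 3*t)
X = -150 (X = (-12 - 3*6)*5 = (-12 - 18)*5 = -30*5 = -150)
r(W) = -153 (r(W) = -150 + 1*(-3) = -150 - 3 = -153)
r(0)*(130 - 54) = -153*(130 - 54) = -153*76 = -11628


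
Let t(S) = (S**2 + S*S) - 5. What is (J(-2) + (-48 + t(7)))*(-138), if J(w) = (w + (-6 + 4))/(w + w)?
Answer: -6348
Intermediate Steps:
t(S) = -5 + 2*S**2 (t(S) = (S**2 + S**2) - 5 = 2*S**2 - 5 = -5 + 2*S**2)
J(w) = (-2 + w)/(2*w) (J(w) = (w - 2)/((2*w)) = (-2 + w)*(1/(2*w)) = (-2 + w)/(2*w))
(J(-2) + (-48 + t(7)))*(-138) = ((1/2)*(-2 - 2)/(-2) + (-48 + (-5 + 2*7**2)))*(-138) = ((1/2)*(-1/2)*(-4) + (-48 + (-5 + 2*49)))*(-138) = (1 + (-48 + (-5 + 98)))*(-138) = (1 + (-48 + 93))*(-138) = (1 + 45)*(-138) = 46*(-138) = -6348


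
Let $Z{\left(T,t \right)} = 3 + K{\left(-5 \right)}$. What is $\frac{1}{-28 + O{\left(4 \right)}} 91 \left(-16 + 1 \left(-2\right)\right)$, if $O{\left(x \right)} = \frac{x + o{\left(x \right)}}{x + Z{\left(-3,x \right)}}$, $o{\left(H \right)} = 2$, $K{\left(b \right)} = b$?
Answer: $\frac{1638}{25} \approx 65.52$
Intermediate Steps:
$Z{\left(T,t \right)} = -2$ ($Z{\left(T,t \right)} = 3 - 5 = -2$)
$O{\left(x \right)} = \frac{2 + x}{-2 + x}$ ($O{\left(x \right)} = \frac{x + 2}{x - 2} = \frac{2 + x}{-2 + x}$)
$\frac{1}{-28 + O{\left(4 \right)}} 91 \left(-16 + 1 \left(-2\right)\right) = \frac{1}{-28 + \frac{2 + 4}{-2 + 4}} \cdot 91 \left(-16 + 1 \left(-2\right)\right) = \frac{1}{-28 + \frac{1}{2} \cdot 6} \cdot 91 \left(-16 - 2\right) = \frac{1}{-28 + \frac{1}{2} \cdot 6} \cdot 91 \left(-18\right) = \frac{1}{-28 + 3} \cdot 91 \left(-18\right) = \frac{1}{-25} \cdot 91 \left(-18\right) = \left(- \frac{1}{25}\right) 91 \left(-18\right) = \left(- \frac{91}{25}\right) \left(-18\right) = \frac{1638}{25}$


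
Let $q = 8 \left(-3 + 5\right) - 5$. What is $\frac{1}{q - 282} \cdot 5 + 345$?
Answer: $\frac{93490}{271} \approx 344.98$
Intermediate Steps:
$q = 11$ ($q = 8 \cdot 2 - 5 = 16 - 5 = 11$)
$\frac{1}{q - 282} \cdot 5 + 345 = \frac{1}{11 - 282} \cdot 5 + 345 = \frac{1}{-271} \cdot 5 + 345 = \left(- \frac{1}{271}\right) 5 + 345 = - \frac{5}{271} + 345 = \frac{93490}{271}$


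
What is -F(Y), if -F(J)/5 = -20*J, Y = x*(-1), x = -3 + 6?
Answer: 300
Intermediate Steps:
x = 3
Y = -3 (Y = 3*(-1) = -3)
F(J) = 100*J (F(J) = -(-100)*J = 100*J)
-F(Y) = -100*(-3) = -1*(-300) = 300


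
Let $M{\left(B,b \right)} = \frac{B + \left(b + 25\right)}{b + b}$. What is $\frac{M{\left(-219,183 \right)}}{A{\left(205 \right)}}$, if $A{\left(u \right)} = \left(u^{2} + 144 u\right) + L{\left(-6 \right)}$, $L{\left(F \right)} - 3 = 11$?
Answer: $- \frac{11}{26190594} \approx -4.2 \cdot 10^{-7}$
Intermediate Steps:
$L{\left(F \right)} = 14$ ($L{\left(F \right)} = 3 + 11 = 14$)
$A{\left(u \right)} = 14 + u^{2} + 144 u$ ($A{\left(u \right)} = \left(u^{2} + 144 u\right) + 14 = 14 + u^{2} + 144 u$)
$M{\left(B,b \right)} = \frac{25 + B + b}{2 b}$ ($M{\left(B,b \right)} = \frac{B + \left(25 + b\right)}{2 b} = \left(25 + B + b\right) \frac{1}{2 b} = \frac{25 + B + b}{2 b}$)
$\frac{M{\left(-219,183 \right)}}{A{\left(205 \right)}} = \frac{\frac{1}{2} \cdot \frac{1}{183} \left(25 - 219 + 183\right)}{14 + 205^{2} + 144 \cdot 205} = \frac{\frac{1}{2} \cdot \frac{1}{183} \left(-11\right)}{14 + 42025 + 29520} = - \frac{11}{366 \cdot 71559} = \left(- \frac{11}{366}\right) \frac{1}{71559} = - \frac{11}{26190594}$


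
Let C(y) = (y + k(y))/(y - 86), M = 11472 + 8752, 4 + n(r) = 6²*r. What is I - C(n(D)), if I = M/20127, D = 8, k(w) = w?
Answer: -1237964/664191 ≈ -1.8639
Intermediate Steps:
n(r) = -4 + 36*r (n(r) = -4 + 6²*r = -4 + 36*r)
M = 20224
C(y) = 2*y/(-86 + y) (C(y) = (y + y)/(y - 86) = (2*y)/(-86 + y) = 2*y/(-86 + y))
I = 20224/20127 ≈ 1.0048
I - C(n(D)) = 20224/20127 - 2*(-4 + 36*8)/(-86 + (-4 + 36*8)) = 20224/20127 - 2*(-4 + 288)/(-86 + (-4 + 288)) = 20224/20127 - 2*284/(-86 + 284) = 20224/20127 - 2*284/198 = 20224/20127 - 1*284/99 = 20224/20127 - 284/99 = -1237964/664191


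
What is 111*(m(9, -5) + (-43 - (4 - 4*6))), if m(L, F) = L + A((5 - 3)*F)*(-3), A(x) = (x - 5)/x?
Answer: -4107/2 ≈ -2053.5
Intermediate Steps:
A(x) = (-5 + x)/x
m(L, F) = L - 3*(-5 + 2*F)/(2*F) (m(L, F) = L + ((-5 + (5 - 3)*F)/(((5 - 3)*F)))*(-3) = L + ((-5 + 2*F)/((2*F)))*(-3) = L + ((1/(2*F))*(-5 + 2*F))*(-3) = L + ((-5 + 2*F)/(2*F))*(-3) = L - 3*(-5 + 2*F)/(2*F))
111*(m(9, -5) + (-43 - (4 - 4*6))) = 111*((-3 + 9 + (15/2)/(-5)) + (-43 - (4 - 4*6))) = 111*((-3 + 9 + (15/2)*(-1/5)) + (-43 - (4 - 24))) = 111*((-3 + 9 - 3/2) + (-43 - 1*(-20))) = 111*(9/2 + (-43 + 20)) = 111*(9/2 - 23) = 111*(-37/2) = -4107/2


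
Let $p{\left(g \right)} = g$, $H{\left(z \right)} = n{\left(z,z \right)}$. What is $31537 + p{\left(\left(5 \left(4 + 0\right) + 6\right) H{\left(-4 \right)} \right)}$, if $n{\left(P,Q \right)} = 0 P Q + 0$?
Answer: $31537$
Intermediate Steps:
$n{\left(P,Q \right)} = 0$ ($n{\left(P,Q \right)} = 0 Q + 0 = 0 + 0 = 0$)
$H{\left(z \right)} = 0$
$31537 + p{\left(\left(5 \left(4 + 0\right) + 6\right) H{\left(-4 \right)} \right)} = 31537 + \left(5 \left(4 + 0\right) + 6\right) 0 = 31537 + \left(5 \cdot 4 + 6\right) 0 = 31537 + \left(20 + 6\right) 0 = 31537 + 26 \cdot 0 = 31537 + 0 = 31537$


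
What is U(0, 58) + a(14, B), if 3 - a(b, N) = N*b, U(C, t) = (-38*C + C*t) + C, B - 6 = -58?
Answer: 731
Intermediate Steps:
B = -52 (B = 6 - 58 = -52)
U(C, t) = -37*C + C*t
a(b, N) = 3 - N*b
U(0, 58) + a(14, B) = 0*(-37 + 58) + (3 - 1*(-52)*14) = 0*21 + (3 + 728) = 0 + 731 = 731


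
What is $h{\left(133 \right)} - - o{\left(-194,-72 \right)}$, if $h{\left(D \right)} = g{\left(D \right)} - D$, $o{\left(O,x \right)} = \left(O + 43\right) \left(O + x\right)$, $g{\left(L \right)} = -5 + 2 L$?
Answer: $40294$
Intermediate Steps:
$o{\left(O,x \right)} = \left(43 + O\right) \left(O + x\right)$
$h{\left(D \right)} = -5 + D$ ($h{\left(D \right)} = \left(-5 + 2 D\right) - D = -5 + D$)
$h{\left(133 \right)} - - o{\left(-194,-72 \right)} = \left(-5 + 133\right) - - (\left(-194\right)^{2} + 43 \left(-194\right) + 43 \left(-72\right) - -13968) = 128 - - (37636 - 8342 - 3096 + 13968) = 128 - \left(-1\right) 40166 = 128 - -40166 = 128 + 40166 = 40294$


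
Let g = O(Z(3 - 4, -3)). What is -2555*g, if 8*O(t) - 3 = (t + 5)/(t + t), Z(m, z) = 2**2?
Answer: -84315/64 ≈ -1317.4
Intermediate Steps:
Z(m, z) = 4
O(t) = 3/8 + (5 + t)/(16*t) (O(t) = 3/8 + ((t + 5)/(t + t))/8 = 3/8 + ((5 + t)/((2*t)))/8 = 3/8 + ((5 + t)*(1/(2*t)))/8 = 3/8 + ((5 + t)/(2*t))/8 = 3/8 + (5 + t)/(16*t))
g = 33/64 (g = (1/16)*(5 + 7*4)/4 = (1/16)*(1/4)*(5 + 28) = (1/16)*(1/4)*33 = 33/64 ≈ 0.51563)
-2555*g = -2555*33/64 = -511*165/64 = -84315/64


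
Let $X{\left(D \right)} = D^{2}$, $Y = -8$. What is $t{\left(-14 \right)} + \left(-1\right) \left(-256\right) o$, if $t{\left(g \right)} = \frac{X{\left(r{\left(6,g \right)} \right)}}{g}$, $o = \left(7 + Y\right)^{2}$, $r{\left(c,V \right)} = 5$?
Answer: $\frac{3559}{14} \approx 254.21$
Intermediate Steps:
$o = 1$ ($o = \left(7 - 8\right)^{2} = \left(-1\right)^{2} = 1$)
$t{\left(g \right)} = \frac{25}{g}$ ($t{\left(g \right)} = \frac{5^{2}}{g} = \frac{25}{g}$)
$t{\left(-14 \right)} + \left(-1\right) \left(-256\right) o = \frac{25}{-14} + \left(-1\right) \left(-256\right) 1 = 25 \left(- \frac{1}{14}\right) + 256 \cdot 1 = - \frac{25}{14} + 256 = \frac{3559}{14}$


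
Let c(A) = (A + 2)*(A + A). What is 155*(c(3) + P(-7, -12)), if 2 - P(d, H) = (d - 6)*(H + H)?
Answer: -43400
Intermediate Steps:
c(A) = 2*A*(2 + A) (c(A) = (2 + A)*(2*A) = 2*A*(2 + A))
P(d, H) = 2 - 2*H*(-6 + d) (P(d, H) = 2 - (d - 6)*(H + H) = 2 - (-6 + d)*2*H = 2 - 2*H*(-6 + d))
155*(c(3) + P(-7, -12)) = 155*(2*3*(2 + 3) + (2 + 12*(-12) - 2*(-12)*(-7))) = 155*(2*3*5 + (2 - 144 - 168)) = 155*(30 - 310) = 155*(-280) = -43400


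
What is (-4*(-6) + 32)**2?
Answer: 3136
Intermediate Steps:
(-4*(-6) + 32)**2 = (24 + 32)**2 = 56**2 = 3136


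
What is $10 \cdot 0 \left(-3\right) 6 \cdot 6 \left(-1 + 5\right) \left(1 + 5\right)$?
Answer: $0$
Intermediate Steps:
$10 \cdot 0 \left(-3\right) 6 \cdot 6 \left(-1 + 5\right) \left(1 + 5\right) = 10 \cdot 0 \cdot 36 \cdot 4 \cdot 6 = 10 \cdot 0 \cdot 24 = 0 \cdot 24 = 0$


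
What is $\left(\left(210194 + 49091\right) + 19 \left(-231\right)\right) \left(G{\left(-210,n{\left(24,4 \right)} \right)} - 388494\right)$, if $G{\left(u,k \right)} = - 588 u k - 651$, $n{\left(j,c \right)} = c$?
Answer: $26706728400$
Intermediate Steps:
$G{\left(u,k \right)} = -651 - 588 k u$ ($G{\left(u,k \right)} = - 588 k u - 651 = -651 - 588 k u$)
$\left(\left(210194 + 49091\right) + 19 \left(-231\right)\right) \left(G{\left(-210,n{\left(24,4 \right)} \right)} - 388494\right) = \left(\left(210194 + 49091\right) + 19 \left(-231\right)\right) \left(\left(-651 - 2352 \left(-210\right)\right) - 388494\right) = \left(259285 - 4389\right) \left(\left(-651 + 493920\right) - 388494\right) = 254896 \left(493269 - 388494\right) = 254896 \cdot 104775 = 26706728400$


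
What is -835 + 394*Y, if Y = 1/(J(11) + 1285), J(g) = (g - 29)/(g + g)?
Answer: -5895438/7063 ≈ -834.69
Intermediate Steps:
J(g) = (-29 + g)/(2*g) (J(g) = (-29 + g)/((2*g)) = (-29 + g)*(1/(2*g)) = (-29 + g)/(2*g))
Y = 11/14126 (Y = 1/((½)*(-29 + 11)/11 + 1285) = 1/((½)*(1/11)*(-18) + 1285) = 1/(-9/11 + 1285) = 1/(14126/11) = 11/14126 ≈ 0.00077871)
-835 + 394*Y = -835 + 394*(11/14126) = -835 + 2167/7063 = -5895438/7063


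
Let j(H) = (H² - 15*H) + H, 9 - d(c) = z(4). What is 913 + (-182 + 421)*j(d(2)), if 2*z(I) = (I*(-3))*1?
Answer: 4498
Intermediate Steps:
z(I) = -3*I/2 (z(I) = ((I*(-3))*1)/2 = (-3*I*1)/2 = (-3*I)/2 = -3*I/2)
d(c) = 15 (d(c) = 9 - (-3)*4/2 = 9 - 1*(-6) = 9 + 6 = 15)
j(H) = H² - 14*H
913 + (-182 + 421)*j(d(2)) = 913 + (-182 + 421)*(15*(-14 + 15)) = 913 + 239*(15*1) = 913 + 239*15 = 913 + 3585 = 4498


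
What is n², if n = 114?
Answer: 12996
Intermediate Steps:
n² = 114² = 12996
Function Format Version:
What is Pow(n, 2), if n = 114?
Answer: 12996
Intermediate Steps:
Pow(n, 2) = Pow(114, 2) = 12996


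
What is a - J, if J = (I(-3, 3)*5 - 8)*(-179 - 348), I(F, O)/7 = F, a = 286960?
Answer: 227409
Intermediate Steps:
I(F, O) = 7*F
J = 59551 (J = ((7*(-3))*5 - 8)*(-179 - 348) = (-21*5 - 8)*(-527) = (-105 - 8)*(-527) = -113*(-527) = 59551)
a - J = 286960 - 1*59551 = 286960 - 59551 = 227409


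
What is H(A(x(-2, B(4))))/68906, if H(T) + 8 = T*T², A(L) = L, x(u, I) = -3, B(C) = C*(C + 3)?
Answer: -35/68906 ≈ -0.00050794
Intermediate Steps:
B(C) = C*(3 + C)
H(T) = -8 + T³ (H(T) = -8 + T*T² = -8 + T³)
H(A(x(-2, B(4))))/68906 = (-8 + (-3)³)/68906 = (-8 - 27)*(1/68906) = -35*1/68906 = -35/68906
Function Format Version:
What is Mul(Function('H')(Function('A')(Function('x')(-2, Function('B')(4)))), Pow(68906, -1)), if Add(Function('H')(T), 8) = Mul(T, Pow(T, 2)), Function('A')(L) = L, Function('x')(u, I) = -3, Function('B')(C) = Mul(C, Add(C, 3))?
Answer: Rational(-35, 68906) ≈ -0.00050794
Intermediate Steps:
Function('B')(C) = Mul(C, Add(3, C))
Function('H')(T) = Add(-8, Pow(T, 3)) (Function('H')(T) = Add(-8, Mul(T, Pow(T, 2))) = Add(-8, Pow(T, 3)))
Mul(Function('H')(Function('A')(Function('x')(-2, Function('B')(4)))), Pow(68906, -1)) = Mul(Add(-8, Pow(-3, 3)), Pow(68906, -1)) = Mul(Add(-8, -27), Rational(1, 68906)) = Mul(-35, Rational(1, 68906)) = Rational(-35, 68906)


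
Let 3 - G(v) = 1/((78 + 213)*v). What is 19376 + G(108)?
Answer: 609043211/31428 ≈ 19379.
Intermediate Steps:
G(v) = 3 - 1/(291*v) (G(v) = 3 - 1/((78 + 213)*v) = 3 - 1/(291*v))
19376 + G(108) = 19376 + (3 - 1/291/108) = 19376 + (3 - 1/291*1/108) = 19376 + (3 - 1/31428) = 19376 + 94283/31428 = 609043211/31428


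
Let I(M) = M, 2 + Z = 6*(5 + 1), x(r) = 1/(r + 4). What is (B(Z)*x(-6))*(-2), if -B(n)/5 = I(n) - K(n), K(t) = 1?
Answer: -165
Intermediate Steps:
x(r) = 1/(4 + r)
Z = 34 (Z = -2 + 6*(5 + 1) = -2 + 6*6 = -2 + 36 = 34)
B(n) = 5 - 5*n (B(n) = -5*(n - 1*1) = -5*(n - 1) = -5*(-1 + n) = 5 - 5*n)
(B(Z)*x(-6))*(-2) = ((5 - 5*34)/(4 - 6))*(-2) = ((5 - 170)/(-2))*(-2) = -165*(-½)*(-2) = (165/2)*(-2) = -165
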